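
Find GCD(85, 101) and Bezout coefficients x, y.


Tabular extended Euclidean (each row: r = 85*s + 101*t):
r=85, s=1, t=0
r=101, s=0, t=1
q=0: r=85, s=1, t=0   [85*(1) + 101*(0) = 85]
q=1: r=16, s=-1, t=1   [85*(-1) + 101*(1) = 16]
q=5: r=5, s=6, t=-5   [85*(6) + 101*(-5) = 5]
q=3: r=1, s=-19, t=16   [85*(-19) + 101*(16) = 1]
q=5: r=0, s=101, t=-85   [85*(101) + 101*(-85) = 0]
GCD = 1; from the row with r=1: x=-19, y=16
Check: 85*(-19) + 101*(16) = -1615 + 1616 = 1

GCD = 1, x = -19, y = 16


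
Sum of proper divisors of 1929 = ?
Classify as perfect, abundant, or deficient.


Proper divisors: 1, 3, 643
Sum = 1 + 3 + 643 = 647
647 < 1929 → deficient

s(1929) = 647 (deficient)


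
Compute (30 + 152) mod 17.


30 + 152 = 182
182 mod 17 = 12


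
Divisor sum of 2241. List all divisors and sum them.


Divisors of 2241: 1, 3, 9, 27, 83, 249, 747, 2241
Sum = 1 + 3 + 9 + 27 + 83 + 249 + 747 + 2241 = 3360

σ(2241) = 3360


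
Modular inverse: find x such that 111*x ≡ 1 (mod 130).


Use the extended Euclidean algorithm on (130, 111); each row r = 130*s + 111*t:
r=130, s=1, t=0
r=111, s=0, t=1
q=1: r=19, s=1, t=-1   [130*(1) + 111*(-1) = 19]
q=5: r=16, s=-5, t=6   [130*(-5) + 111*(6) = 16]
q=1: r=3, s=6, t=-7   [130*(6) + 111*(-7) = 3]
q=5: r=1, s=-35, t=41   [130*(-35) + 111*(41) = 1]
q=3: r=0, s=111, t=-130   [130*(111) + 111*(-130) = 0]
GCD = 1 with t = 41, so 111*(41) ≡ 1 (mod 130)
Inverse = 41 mod 130 = 41
Check: 111 * 41 = 4551 ≡ 1 (mod 130)

111^(-1) ≡ 41 (mod 130)


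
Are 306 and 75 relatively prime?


Euclidean algorithm:
306 = 4 * 75 + 6
75 = 12 * 6 + 3
6 = 2 * 3 + 0
GCD(306, 75) = 3

No, not coprime (GCD = 3)


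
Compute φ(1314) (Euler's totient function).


1314 = 2 × 3^2 × 73
Prime factors: 2, 3, 73
φ(1314) = 1314 × (1-1/2) × (1-1/3) × (1-1/73)
= 1314 × 1/2 × 2/3 × 72/73 = 432

φ(1314) = 432


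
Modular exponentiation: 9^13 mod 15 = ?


9^1 mod 15 = 9
9^2 mod 15 = 6
9^3 mod 15 = 9
9^4 mod 15 = 6
9^5 mod 15 = 9
9^6 mod 15 = 6
9^7 mod 15 = 9
9^8 mod 15 = 6
9^9 mod 15 = 9
9^10 mod 15 = 6
9^11 mod 15 = 9
9^12 mod 15 = 6
9^13 mod 15 = 9


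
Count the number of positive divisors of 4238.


4238 = 2^1 × 13^1 × 163^1
d(4238) = (1+1) × (1+1) × (1+1) = 8

8 divisors


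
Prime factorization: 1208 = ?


1208 / 2 = 604
604 / 2 = 302
302 / 2 = 151
151 / 151 = 1
1208 = 2^3 × 151


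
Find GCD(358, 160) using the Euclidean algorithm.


358 = 2 * 160 + 38
160 = 4 * 38 + 8
38 = 4 * 8 + 6
8 = 1 * 6 + 2
6 = 3 * 2 + 0
GCD = 2


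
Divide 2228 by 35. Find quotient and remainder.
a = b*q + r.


2228 = 35 * 63 + 23
Check: 2205 + 23 = 2228

q = 63, r = 23


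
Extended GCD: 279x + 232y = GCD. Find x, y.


Tabular extended Euclidean (each row: r = 279*s + 232*t):
r=279, s=1, t=0
r=232, s=0, t=1
q=1: r=47, s=1, t=-1   [279*(1) + 232*(-1) = 47]
q=4: r=44, s=-4, t=5   [279*(-4) + 232*(5) = 44]
q=1: r=3, s=5, t=-6   [279*(5) + 232*(-6) = 3]
q=14: r=2, s=-74, t=89   [279*(-74) + 232*(89) = 2]
q=1: r=1, s=79, t=-95   [279*(79) + 232*(-95) = 1]
q=2: r=0, s=-232, t=279   [279*(-232) + 232*(279) = 0]
GCD = 1; from the row with r=1: x=79, y=-95
Check: 279*(79) + 232*(-95) = 22041 - 22040 = 1

GCD = 1, x = 79, y = -95


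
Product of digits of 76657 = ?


7 × 6 × 6 × 5 × 7 = 8820


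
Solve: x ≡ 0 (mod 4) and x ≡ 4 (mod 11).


M = 4*11 = 44
M1 = M/4 = 11, M2 = M/11 = 4
M1^(-1) mod 4 = 3, M2^(-1) mod 11 = 3
x = 0*11*3 + 4*4*3 = 48
48 mod 44 = 4
Check: 4 mod 4 = 0 ✓, 4 mod 11 = 4 ✓

x ≡ 4 (mod 44)


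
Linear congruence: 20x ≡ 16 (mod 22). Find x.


GCD(20, 22) = 2 divides 16
Divide: 10x ≡ 8 (mod 11)
x ≡ 3 (mod 11)


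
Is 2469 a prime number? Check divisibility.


2469 / 3 = 823 (exact division)
2469 is NOT prime.

No, 2469 is not prime


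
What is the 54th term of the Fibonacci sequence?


Sequence: 1, 1, 2, 3, 5, 8, 13, 21, 34, 55, 89, 144, 233, 377, 610, 987, 1597, 2584, 4181, 6765, 10946, 17711, 28657, 46368, 75025, 121393, 196418, 317811, 514229, 832040, 1346269, 2178309, 3524578, 5702887, 9227465, 14930352, 24157817, 39088169, 63245986, 102334155, 165580141, 267914296, 433494437, 701408733, 1134903170, 1836311903, 2971215073, 4807526976, 7778742049, 12586269025, 20365011074, 32951280099, 53316291173, 86267571272
F(54) = 86267571272


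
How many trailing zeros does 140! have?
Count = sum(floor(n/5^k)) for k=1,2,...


floor(140/5) = 28
floor(140/25) = 5
floor(140/125) = 1
Total = 34

34 trailing zeros


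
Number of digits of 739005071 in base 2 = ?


739005071 in base 2 = 101100000011000101001010001111
Number of digits = 30

30 digits (base 2)


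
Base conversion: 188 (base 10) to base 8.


188 (base 10) = 188 (decimal)
188 (decimal) = 274 (base 8)


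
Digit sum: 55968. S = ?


5 + 5 + 9 + 6 + 8 = 33


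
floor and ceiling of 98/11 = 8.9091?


98/11 = 8.9091
floor = 8
ceil = 9

floor = 8, ceil = 9


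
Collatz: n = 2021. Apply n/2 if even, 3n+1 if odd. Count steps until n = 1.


2021 → 6064 → 3032 → 1516 → 758 → 379 → 1138 → 569 → 1708 → 854 → 427 → 1282 → 641 → 1924 → 962 → 481 → 1444 → 722 → 361 → 1084 → 542 → 271 → 814 → 407 → 1222 → 611 → 1834 → 917 → 2752 → 1376 → 688 → 344 → 172 → 86 → 43 → 130 → 65 → 196 → 98 → 49 → 148 → 74 → 37 → 112 → 56 → 28 → 14 → 7 → 22 → 11 → 34 → 17 → 52 → 26 → 13 → 40 → 20 → 10 → 5 → 16 → 8 → 4 → 2 → 1
Total steps = 63

63 steps


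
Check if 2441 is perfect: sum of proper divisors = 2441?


Proper divisors of 2441: 1
Sum = 1 = 1

No, 2441 is not perfect (1 ≠ 2441)


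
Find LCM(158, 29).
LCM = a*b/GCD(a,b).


GCD(158, 29) = 1
LCM = 158*29/1 = 4582/1 = 4582

LCM = 4582


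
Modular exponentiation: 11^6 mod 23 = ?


11^1 mod 23 = 11
11^2 mod 23 = 6
11^3 mod 23 = 20
11^4 mod 23 = 13
11^5 mod 23 = 5
11^6 mod 23 = 9


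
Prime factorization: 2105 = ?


2105 / 5 = 421
421 / 421 = 1
2105 = 5 × 421


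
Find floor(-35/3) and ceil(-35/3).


-35/3 = -11.6667
floor = -12
ceil = -11

floor = -12, ceil = -11


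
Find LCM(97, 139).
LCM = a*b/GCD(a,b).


GCD(97, 139) = 1
LCM = 97*139/1 = 13483/1 = 13483

LCM = 13483


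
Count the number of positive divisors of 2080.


2080 = 2^5 × 5^1 × 13^1
d(2080) = (5+1) × (1+1) × (1+1) = 24

24 divisors


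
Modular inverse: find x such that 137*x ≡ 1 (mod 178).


Use the extended Euclidean algorithm on (178, 137); each row r = 178*s + 137*t:
r=178, s=1, t=0
r=137, s=0, t=1
q=1: r=41, s=1, t=-1   [178*(1) + 137*(-1) = 41]
q=3: r=14, s=-3, t=4   [178*(-3) + 137*(4) = 14]
q=2: r=13, s=7, t=-9   [178*(7) + 137*(-9) = 13]
q=1: r=1, s=-10, t=13   [178*(-10) + 137*(13) = 1]
q=13: r=0, s=137, t=-178   [178*(137) + 137*(-178) = 0]
GCD = 1 with t = 13, so 137*(13) ≡ 1 (mod 178)
Inverse = 13 mod 178 = 13
Check: 137 * 13 = 1781 ≡ 1 (mod 178)

137^(-1) ≡ 13 (mod 178)


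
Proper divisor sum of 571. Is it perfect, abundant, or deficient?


Proper divisors: 1
Sum = 1 = 1
1 < 571 → deficient

s(571) = 1 (deficient)


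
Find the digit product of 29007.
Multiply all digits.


2 × 9 × 0 × 0 × 7 = 0


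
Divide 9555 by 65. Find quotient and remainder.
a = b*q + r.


9555 = 65 * 147 + 0
Check: 9555 + 0 = 9555

q = 147, r = 0


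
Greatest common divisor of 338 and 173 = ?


338 = 1 * 173 + 165
173 = 1 * 165 + 8
165 = 20 * 8 + 5
8 = 1 * 5 + 3
5 = 1 * 3 + 2
3 = 1 * 2 + 1
2 = 2 * 1 + 0
GCD = 1


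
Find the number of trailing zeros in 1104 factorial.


floor(1104/5) = 220
floor(1104/25) = 44
floor(1104/125) = 8
floor(1104/625) = 1
Total = 273

273 trailing zeros


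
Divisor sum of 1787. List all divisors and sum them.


Divisors of 1787: 1, 1787
Sum = 1 + 1787 = 1788

σ(1787) = 1788


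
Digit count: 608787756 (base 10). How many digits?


608787756 has 9 digits in base 10
floor(log10(608787756)) + 1 = floor(8.7845) + 1 = 9

9 digits (base 10)


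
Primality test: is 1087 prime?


Check divisors up to sqrt(1087) = 32.9697
No divisors found.
1087 is prime.

Yes, 1087 is prime


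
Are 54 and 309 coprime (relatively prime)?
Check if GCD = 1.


Euclidean algorithm:
309 = 5 * 54 + 39
54 = 1 * 39 + 15
39 = 2 * 15 + 9
15 = 1 * 9 + 6
9 = 1 * 6 + 3
6 = 2 * 3 + 0
GCD(54, 309) = 3

No, not coprime (GCD = 3)


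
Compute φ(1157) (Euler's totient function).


1157 = 13 × 89
Prime factors: 13, 89
φ(1157) = 1157 × (1-1/13) × (1-1/89)
= 1157 × 12/13 × 88/89 = 1056

φ(1157) = 1056


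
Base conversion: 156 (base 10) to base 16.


156 (base 10) = 156 (decimal)
156 (decimal) = 9C (base 16)


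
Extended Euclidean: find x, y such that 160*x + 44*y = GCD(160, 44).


Tabular extended Euclidean (each row: r = 160*s + 44*t):
r=160, s=1, t=0
r=44, s=0, t=1
q=3: r=28, s=1, t=-3   [160*(1) + 44*(-3) = 28]
q=1: r=16, s=-1, t=4   [160*(-1) + 44*(4) = 16]
q=1: r=12, s=2, t=-7   [160*(2) + 44*(-7) = 12]
q=1: r=4, s=-3, t=11   [160*(-3) + 44*(11) = 4]
q=3: r=0, s=11, t=-40   [160*(11) + 44*(-40) = 0]
GCD = 4; from the row with r=4: x=-3, y=11
Check: 160*(-3) + 44*(11) = -480 + 484 = 4

GCD = 4, x = -3, y = 11


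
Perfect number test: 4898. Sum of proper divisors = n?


Proper divisors of 4898: 1, 2, 31, 62, 79, 158, 2449
Sum = 1 + 2 + 31 + 62 + 79 + 158 + 2449 = 2782

No, 4898 is not perfect (2782 ≠ 4898)


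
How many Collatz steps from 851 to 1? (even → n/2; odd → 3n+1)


851 → 2554 → 1277 → 3832 → 1916 → 958 → 479 → 1438 → 719 → 2158 → 1079 → 3238 → 1619 → 4858 → 2429 → 7288 → 3644 → 1822 → 911 → 2734 → 1367 → 4102 → 2051 → 6154 → 3077 → 9232 → 4616 → 2308 → 1154 → 577 → 1732 → 866 → 433 → 1300 → 650 → 325 → 976 → 488 → 244 → 122 → 61 → 184 → 92 → 46 → 23 → 70 → 35 → 106 → 53 → 160 → 80 → 40 → 20 → 10 → 5 → 16 → 8 → 4 → 2 → 1
Total steps = 59

59 steps


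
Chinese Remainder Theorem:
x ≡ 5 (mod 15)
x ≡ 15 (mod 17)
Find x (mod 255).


M = 15*17 = 255
M1 = M/15 = 17, M2 = M/17 = 15
M1^(-1) mod 15 = 8, M2^(-1) mod 17 = 8
x = 5*17*8 + 15*15*8 = 2480
2480 mod 255 = 185
Check: 185 mod 15 = 5 ✓, 185 mod 17 = 15 ✓

x ≡ 185 (mod 255)


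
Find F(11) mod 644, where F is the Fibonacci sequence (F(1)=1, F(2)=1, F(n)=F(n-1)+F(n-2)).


F(k) mod 644 for k=1..11:
1, 1, 2, 3, 5, 8, 13, 21, 34, 55, 89
F(11) mod 644 = 89


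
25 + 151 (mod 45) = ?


25 + 151 = 176
176 mod 45 = 41


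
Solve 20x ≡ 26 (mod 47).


GCD(20, 47) = 1, unique solution
a^(-1) mod 47 = 40
x = 40 * 26 mod 47 = 6

x ≡ 6 (mod 47)


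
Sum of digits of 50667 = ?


5 + 0 + 6 + 6 + 7 = 24


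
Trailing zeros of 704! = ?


floor(704/5) = 140
floor(704/25) = 28
floor(704/125) = 5
floor(704/625) = 1
Total = 174

174 trailing zeros


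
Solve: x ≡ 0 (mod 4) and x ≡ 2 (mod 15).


M = 4*15 = 60
M1 = M/4 = 15, M2 = M/15 = 4
M1^(-1) mod 4 = 3, M2^(-1) mod 15 = 4
x = 0*15*3 + 2*4*4 = 32
32 mod 60 = 32
Check: 32 mod 4 = 0 ✓, 32 mod 15 = 2 ✓

x ≡ 32 (mod 60)


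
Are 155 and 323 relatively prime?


Euclidean algorithm:
323 = 2 * 155 + 13
155 = 11 * 13 + 12
13 = 1 * 12 + 1
12 = 12 * 1 + 0
GCD(155, 323) = 1

Yes, coprime (GCD = 1)


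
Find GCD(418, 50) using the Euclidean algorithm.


418 = 8 * 50 + 18
50 = 2 * 18 + 14
18 = 1 * 14 + 4
14 = 3 * 4 + 2
4 = 2 * 2 + 0
GCD = 2


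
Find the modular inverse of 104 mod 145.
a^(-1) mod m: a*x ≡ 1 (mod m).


Use the extended Euclidean algorithm on (145, 104); each row r = 145*s + 104*t:
r=145, s=1, t=0
r=104, s=0, t=1
q=1: r=41, s=1, t=-1   [145*(1) + 104*(-1) = 41]
q=2: r=22, s=-2, t=3   [145*(-2) + 104*(3) = 22]
q=1: r=19, s=3, t=-4   [145*(3) + 104*(-4) = 19]
q=1: r=3, s=-5, t=7   [145*(-5) + 104*(7) = 3]
q=6: r=1, s=33, t=-46   [145*(33) + 104*(-46) = 1]
q=3: r=0, s=-104, t=145   [145*(-104) + 104*(145) = 0]
GCD = 1 with t = -46, so 104*(-46) ≡ 1 (mod 145)
Inverse = -46 mod 145 = 99
Check: 104 * 99 = 10296 ≡ 1 (mod 145)

104^(-1) ≡ 99 (mod 145)


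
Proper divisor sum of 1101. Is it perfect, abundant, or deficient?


Proper divisors: 1, 3, 367
Sum = 1 + 3 + 367 = 371
371 < 1101 → deficient

s(1101) = 371 (deficient)


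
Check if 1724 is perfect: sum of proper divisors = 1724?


Proper divisors of 1724: 1, 2, 4, 431, 862
Sum = 1 + 2 + 4 + 431 + 862 = 1300

No, 1724 is not perfect (1300 ≠ 1724)


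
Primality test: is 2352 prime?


2352 / 2 = 1176 (exact division)
2352 is NOT prime.

No, 2352 is not prime


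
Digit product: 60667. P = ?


6 × 0 × 6 × 6 × 7 = 0


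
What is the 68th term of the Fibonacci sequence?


Sequence: 1, 1, 2, 3, 5, 8, 13, 21, 34, 55, 89, 144, 233, 377, 610, 987, 1597, 2584, 4181, 6765, 10946, 17711, 28657, 46368, 75025, 121393, 196418, 317811, 514229, 832040, 1346269, 2178309, 3524578, 5702887, 9227465, 14930352, 24157817, 39088169, 63245986, 102334155, 165580141, 267914296, 433494437, 701408733, 1134903170, 1836311903, 2971215073, 4807526976, 7778742049, 12586269025, 20365011074, 32951280099, 53316291173, 86267571272, 139583862445, 225851433717, 365435296162, 591286729879, 956722026041, 1548008755920, 2504730781961, 4052739537881, 6557470319842, 10610209857723, 17167680177565, 27777890035288, 44945570212853, 72723460248141
F(68) = 72723460248141


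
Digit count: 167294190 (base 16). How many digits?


167294190 in base 16 = 9F8B4EE
Number of digits = 7

7 digits (base 16)


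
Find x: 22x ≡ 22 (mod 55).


GCD(22, 55) = 11 divides 22
Divide: 2x ≡ 2 (mod 5)
x ≡ 1 (mod 5)


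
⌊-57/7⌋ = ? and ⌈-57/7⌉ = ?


-57/7 = -8.1429
floor = -9
ceil = -8

floor = -9, ceil = -8


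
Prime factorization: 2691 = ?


2691 / 3 = 897
897 / 3 = 299
299 / 13 = 23
23 / 23 = 1
2691 = 3^2 × 13 × 23


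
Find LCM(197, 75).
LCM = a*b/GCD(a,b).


GCD(197, 75) = 1
LCM = 197*75/1 = 14775/1 = 14775

LCM = 14775


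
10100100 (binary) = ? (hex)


10100100 (base 2) = 164 (decimal)
164 (decimal) = A4 (base 16)


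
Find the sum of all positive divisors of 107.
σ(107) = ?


Divisors of 107: 1, 107
Sum = 1 + 107 = 108

σ(107) = 108


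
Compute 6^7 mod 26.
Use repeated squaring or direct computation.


6^1 mod 26 = 6
6^2 mod 26 = 10
6^3 mod 26 = 8
6^4 mod 26 = 22
6^5 mod 26 = 2
6^6 mod 26 = 12
6^7 mod 26 = 20


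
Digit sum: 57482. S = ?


5 + 7 + 4 + 8 + 2 = 26


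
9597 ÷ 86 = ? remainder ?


9597 = 86 * 111 + 51
Check: 9546 + 51 = 9597

q = 111, r = 51


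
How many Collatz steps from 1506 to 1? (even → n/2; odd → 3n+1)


1506 → 753 → 2260 → 1130 → 565 → 1696 → 848 → 424 → 212 → 106 → 53 → 160 → 80 → 40 → 20 → 10 → 5 → 16 → 8 → 4 → 2 → 1
Total steps = 21

21 steps


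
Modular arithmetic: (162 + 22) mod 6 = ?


162 + 22 = 184
184 mod 6 = 4


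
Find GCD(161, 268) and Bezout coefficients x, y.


Tabular extended Euclidean (each row: r = 161*s + 268*t):
r=161, s=1, t=0
r=268, s=0, t=1
q=0: r=161, s=1, t=0   [161*(1) + 268*(0) = 161]
q=1: r=107, s=-1, t=1   [161*(-1) + 268*(1) = 107]
q=1: r=54, s=2, t=-1   [161*(2) + 268*(-1) = 54]
q=1: r=53, s=-3, t=2   [161*(-3) + 268*(2) = 53]
q=1: r=1, s=5, t=-3   [161*(5) + 268*(-3) = 1]
q=53: r=0, s=-268, t=161   [161*(-268) + 268*(161) = 0]
GCD = 1; from the row with r=1: x=5, y=-3
Check: 161*(5) + 268*(-3) = 805 - 804 = 1

GCD = 1, x = 5, y = -3


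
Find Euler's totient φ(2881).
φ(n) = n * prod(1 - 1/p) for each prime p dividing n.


2881 = 43 × 67
Prime factors: 43, 67
φ(2881) = 2881 × (1-1/43) × (1-1/67)
= 2881 × 42/43 × 66/67 = 2772

φ(2881) = 2772


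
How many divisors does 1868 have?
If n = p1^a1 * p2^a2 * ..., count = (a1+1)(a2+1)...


1868 = 2^2 × 467^1
d(1868) = (2+1) × (1+1) = 6

6 divisors


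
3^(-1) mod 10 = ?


Use the extended Euclidean algorithm on (10, 3); each row r = 10*s + 3*t:
r=10, s=1, t=0
r=3, s=0, t=1
q=3: r=1, s=1, t=-3   [10*(1) + 3*(-3) = 1]
q=3: r=0, s=-3, t=10   [10*(-3) + 3*(10) = 0]
GCD = 1 with t = -3, so 3*(-3) ≡ 1 (mod 10)
Inverse = -3 mod 10 = 7
Check: 3 * 7 = 21 ≡ 1 (mod 10)

3^(-1) ≡ 7 (mod 10)


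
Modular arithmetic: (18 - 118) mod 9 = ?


18 - 118 = -100
-100 mod 9 = 8


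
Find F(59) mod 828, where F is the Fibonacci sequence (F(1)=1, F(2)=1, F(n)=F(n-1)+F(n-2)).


F(k) mod 828 for k=1..59:
1, 1, 2, 3, 5, 8, 13, 21, 34, 55, 89, 144, 233, 377, 610, 159, 769, 100, 41, 141, 182, 323, 505, 0, 505, 505, 182, 687, 41, 728, 769, 669, 610, 451, 233, 684, 89, 773, 34, 807, 13, 820, 5, 825, 2, 827, 1, 0, 1, 1, 2, 3, 5, 8, 13, 21, 34, 55, 89
F(59) mod 828 = 89


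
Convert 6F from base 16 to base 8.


6F (base 16) = 111 (decimal)
111 (decimal) = 157 (base 8)


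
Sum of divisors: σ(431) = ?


Divisors of 431: 1, 431
Sum = 1 + 431 = 432

σ(431) = 432


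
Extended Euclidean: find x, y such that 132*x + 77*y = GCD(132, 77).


Tabular extended Euclidean (each row: r = 132*s + 77*t):
r=132, s=1, t=0
r=77, s=0, t=1
q=1: r=55, s=1, t=-1   [132*(1) + 77*(-1) = 55]
q=1: r=22, s=-1, t=2   [132*(-1) + 77*(2) = 22]
q=2: r=11, s=3, t=-5   [132*(3) + 77*(-5) = 11]
q=2: r=0, s=-7, t=12   [132*(-7) + 77*(12) = 0]
GCD = 11; from the row with r=11: x=3, y=-5
Check: 132*(3) + 77*(-5) = 396 - 385 = 11

GCD = 11, x = 3, y = -5


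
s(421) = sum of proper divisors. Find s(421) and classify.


Proper divisors: 1
Sum = 1 = 1
1 < 421 → deficient

s(421) = 1 (deficient)


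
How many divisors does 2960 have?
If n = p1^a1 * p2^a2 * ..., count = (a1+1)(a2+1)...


2960 = 2^4 × 5^1 × 37^1
d(2960) = (4+1) × (1+1) × (1+1) = 20

20 divisors


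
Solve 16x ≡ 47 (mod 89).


GCD(16, 89) = 1, unique solution
a^(-1) mod 89 = 39
x = 39 * 47 mod 89 = 53

x ≡ 53 (mod 89)


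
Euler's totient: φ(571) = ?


571 = 571
Prime factors: 571
φ(571) = 571 × (1-1/571)
= 571 × 570/571 = 570

φ(571) = 570


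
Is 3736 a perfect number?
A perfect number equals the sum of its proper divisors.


Proper divisors of 3736: 1, 2, 4, 8, 467, 934, 1868
Sum = 1 + 2 + 4 + 8 + 467 + 934 + 1868 = 3284

No, 3736 is not perfect (3284 ≠ 3736)


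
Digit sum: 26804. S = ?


2 + 6 + 8 + 0 + 4 = 20


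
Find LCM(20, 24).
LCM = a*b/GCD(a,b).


GCD(20, 24) = 4
LCM = 20*24/4 = 480/4 = 120

LCM = 120


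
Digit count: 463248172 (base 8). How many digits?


463248172 in base 8 = 3347115454
Number of digits = 10

10 digits (base 8)


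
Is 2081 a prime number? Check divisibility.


Check divisors up to sqrt(2081) = 45.6180
No divisors found.
2081 is prime.

Yes, 2081 is prime


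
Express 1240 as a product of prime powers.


1240 / 2 = 620
620 / 2 = 310
310 / 2 = 155
155 / 5 = 31
31 / 31 = 1
1240 = 2^3 × 5 × 31


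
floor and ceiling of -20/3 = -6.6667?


-20/3 = -6.6667
floor = -7
ceil = -6

floor = -7, ceil = -6


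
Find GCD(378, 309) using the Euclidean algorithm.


378 = 1 * 309 + 69
309 = 4 * 69 + 33
69 = 2 * 33 + 3
33 = 11 * 3 + 0
GCD = 3


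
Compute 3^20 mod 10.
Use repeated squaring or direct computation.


3^1 mod 10 = 3
3^2 mod 10 = 9
3^3 mod 10 = 7
3^4 mod 10 = 1
3^5 mod 10 = 3
3^6 mod 10 = 9
3^7 mod 10 = 7
3^8 mod 10 = 1
3^9 mod 10 = 3
3^10 mod 10 = 9
3^11 mod 10 = 7
3^12 mod 10 = 1
3^13 mod 10 = 3
3^14 mod 10 = 9
3^15 mod 10 = 7
3^16 mod 10 = 1
3^17 mod 10 = 3
3^18 mod 10 = 9
3^19 mod 10 = 7
3^20 mod 10 = 1


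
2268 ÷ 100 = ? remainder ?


2268 = 100 * 22 + 68
Check: 2200 + 68 = 2268

q = 22, r = 68


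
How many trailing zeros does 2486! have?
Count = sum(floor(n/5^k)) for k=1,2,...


floor(2486/5) = 497
floor(2486/25) = 99
floor(2486/125) = 19
floor(2486/625) = 3
Total = 618

618 trailing zeros


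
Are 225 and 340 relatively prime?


Euclidean algorithm:
340 = 1 * 225 + 115
225 = 1 * 115 + 110
115 = 1 * 110 + 5
110 = 22 * 5 + 0
GCD(225, 340) = 5

No, not coprime (GCD = 5)


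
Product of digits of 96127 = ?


9 × 6 × 1 × 2 × 7 = 756


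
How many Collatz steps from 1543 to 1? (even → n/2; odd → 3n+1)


1543 → 4630 → 2315 → 6946 → 3473 → 10420 → 5210 → 2605 → 7816 → 3908 → 1954 → 977 → 2932 → 1466 → 733 → 2200 → 1100 → 550 → 275 → 826 → 413 → 1240 → 620 → 310 → 155 → 466 → 233 → 700 → 350 → 175 → 526 → 263 → 790 → 395 → 1186 → 593 → 1780 → 890 → 445 → 1336 → 668 → 334 → 167 → 502 → 251 → 754 → 377 → 1132 → 566 → 283 → 850 → 425 → 1276 → 638 → 319 → 958 → 479 → 1438 → 719 → 2158 → 1079 → 3238 → 1619 → 4858 → 2429 → 7288 → 3644 → 1822 → 911 → 2734 → 1367 → 4102 → 2051 → 6154 → 3077 → 9232 → 4616 → 2308 → 1154 → 577 → 1732 → 866 → 433 → 1300 → 650 → 325 → 976 → 488 → 244 → 122 → 61 → 184 → 92 → 46 → 23 → 70 → 35 → 106 → 53 → 160 → 80 → 40 → 20 → 10 → 5 → 16 → 8 → 4 → 2 → 1
Total steps = 109

109 steps


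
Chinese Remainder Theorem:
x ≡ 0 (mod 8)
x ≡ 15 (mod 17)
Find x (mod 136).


M = 8*17 = 136
M1 = M/8 = 17, M2 = M/17 = 8
M1^(-1) mod 8 = 1, M2^(-1) mod 17 = 15
x = 0*17*1 + 15*8*15 = 1800
1800 mod 136 = 32
Check: 32 mod 8 = 0 ✓, 32 mod 17 = 15 ✓

x ≡ 32 (mod 136)


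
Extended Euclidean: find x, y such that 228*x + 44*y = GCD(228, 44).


Tabular extended Euclidean (each row: r = 228*s + 44*t):
r=228, s=1, t=0
r=44, s=0, t=1
q=5: r=8, s=1, t=-5   [228*(1) + 44*(-5) = 8]
q=5: r=4, s=-5, t=26   [228*(-5) + 44*(26) = 4]
q=2: r=0, s=11, t=-57   [228*(11) + 44*(-57) = 0]
GCD = 4; from the row with r=4: x=-5, y=26
Check: 228*(-5) + 44*(26) = -1140 + 1144 = 4

GCD = 4, x = -5, y = 26


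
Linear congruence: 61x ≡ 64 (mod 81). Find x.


GCD(61, 81) = 1, unique solution
a^(-1) mod 81 = 4
x = 4 * 64 mod 81 = 13

x ≡ 13 (mod 81)


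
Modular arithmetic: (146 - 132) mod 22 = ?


146 - 132 = 14
14 mod 22 = 14


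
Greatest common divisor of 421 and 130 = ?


421 = 3 * 130 + 31
130 = 4 * 31 + 6
31 = 5 * 6 + 1
6 = 6 * 1 + 0
GCD = 1


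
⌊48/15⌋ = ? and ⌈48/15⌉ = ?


48/15 = 3.2000
floor = 3
ceil = 4

floor = 3, ceil = 4


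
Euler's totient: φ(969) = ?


969 = 3 × 17 × 19
Prime factors: 3, 17, 19
φ(969) = 969 × (1-1/3) × (1-1/17) × (1-1/19)
= 969 × 2/3 × 16/17 × 18/19 = 576

φ(969) = 576


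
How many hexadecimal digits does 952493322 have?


952493322 in base 16 = 38C5E50A
Number of digits = 8

8 digits (base 16)


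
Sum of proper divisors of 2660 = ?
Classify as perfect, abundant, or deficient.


Proper divisors: 1, 2, 4, 5, 7, 10, 14, 19, 20, 28, 35, 38, 70, 76, 95, 133, 140, 190, 266, 380, 532, 665, 1330
Sum = 1 + 2 + 4 + 5 + 7 + 10 + 14 + 19 + 20 + 28 + 35 + 38 + 70 + 76 + 95 + 133 + 140 + 190 + 266 + 380 + 532 + 665 + 1330 = 4060
4060 > 2660 → abundant

s(2660) = 4060 (abundant)


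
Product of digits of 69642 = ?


6 × 9 × 6 × 4 × 2 = 2592


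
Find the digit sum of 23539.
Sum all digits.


2 + 3 + 5 + 3 + 9 = 22


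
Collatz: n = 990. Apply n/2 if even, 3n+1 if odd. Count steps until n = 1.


990 → 495 → 1486 → 743 → 2230 → 1115 → 3346 → 1673 → 5020 → 2510 → 1255 → 3766 → 1883 → 5650 → 2825 → 8476 → 4238 → 2119 → 6358 → 3179 → 9538 → 4769 → 14308 → 7154 → 3577 → 10732 → 5366 → 2683 → 8050 → 4025 → 12076 → 6038 → 3019 → 9058 → 4529 → 13588 → 6794 → 3397 → 10192 → 5096 → 2548 → 1274 → 637 → 1912 → 956 → 478 → 239 → 718 → 359 → 1078 → 539 → 1618 → 809 → 2428 → 1214 → 607 → 1822 → 911 → 2734 → 1367 → 4102 → 2051 → 6154 → 3077 → 9232 → 4616 → 2308 → 1154 → 577 → 1732 → 866 → 433 → 1300 → 650 → 325 → 976 → 488 → 244 → 122 → 61 → 184 → 92 → 46 → 23 → 70 → 35 → 106 → 53 → 160 → 80 → 40 → 20 → 10 → 5 → 16 → 8 → 4 → 2 → 1
Total steps = 98

98 steps


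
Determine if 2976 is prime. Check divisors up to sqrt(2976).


2976 / 2 = 1488 (exact division)
2976 is NOT prime.

No, 2976 is not prime


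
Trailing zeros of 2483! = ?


floor(2483/5) = 496
floor(2483/25) = 99
floor(2483/125) = 19
floor(2483/625) = 3
Total = 617

617 trailing zeros


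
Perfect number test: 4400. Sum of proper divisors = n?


Proper divisors of 4400: 1, 2, 4, 5, 8, 10, 11, 16, 20, 22, 25, 40, 44, 50, 55, 80, 88, 100, 110, 176, 200, 220, 275, 400, 440, 550, 880, 1100, 2200
Sum = 1 + 2 + 4 + 5 + 8 + 10 + 11 + 16 + 20 + 22 + 25 + 40 + 44 + 50 + 55 + 80 + 88 + 100 + 110 + 176 + 200 + 220 + 275 + 400 + 440 + 550 + 880 + 1100 + 2200 = 7132

No, 4400 is not perfect (7132 ≠ 4400)


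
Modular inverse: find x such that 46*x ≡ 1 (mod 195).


Use the extended Euclidean algorithm on (195, 46); each row r = 195*s + 46*t:
r=195, s=1, t=0
r=46, s=0, t=1
q=4: r=11, s=1, t=-4   [195*(1) + 46*(-4) = 11]
q=4: r=2, s=-4, t=17   [195*(-4) + 46*(17) = 2]
q=5: r=1, s=21, t=-89   [195*(21) + 46*(-89) = 1]
q=2: r=0, s=-46, t=195   [195*(-46) + 46*(195) = 0]
GCD = 1 with t = -89, so 46*(-89) ≡ 1 (mod 195)
Inverse = -89 mod 195 = 106
Check: 46 * 106 = 4876 ≡ 1 (mod 195)

46^(-1) ≡ 106 (mod 195)


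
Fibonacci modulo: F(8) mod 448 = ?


F(k) mod 448 for k=1..8:
1, 1, 2, 3, 5, 8, 13, 21
F(8) mod 448 = 21


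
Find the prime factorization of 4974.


4974 / 2 = 2487
2487 / 3 = 829
829 / 829 = 1
4974 = 2 × 3 × 829


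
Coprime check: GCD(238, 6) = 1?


Euclidean algorithm:
238 = 39 * 6 + 4
6 = 1 * 4 + 2
4 = 2 * 2 + 0
GCD(238, 6) = 2

No, not coprime (GCD = 2)


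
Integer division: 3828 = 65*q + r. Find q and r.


3828 = 65 * 58 + 58
Check: 3770 + 58 = 3828

q = 58, r = 58


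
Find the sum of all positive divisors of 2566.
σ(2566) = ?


Divisors of 2566: 1, 2, 1283, 2566
Sum = 1 + 2 + 1283 + 2566 = 3852

σ(2566) = 3852


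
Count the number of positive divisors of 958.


958 = 2^1 × 479^1
d(958) = (1+1) × (1+1) = 4

4 divisors


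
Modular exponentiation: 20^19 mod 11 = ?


20^1 mod 11 = 9
20^2 mod 11 = 4
20^3 mod 11 = 3
20^4 mod 11 = 5
20^5 mod 11 = 1
20^6 mod 11 = 9
20^7 mod 11 = 4
20^8 mod 11 = 3
20^9 mod 11 = 5
20^10 mod 11 = 1
20^11 mod 11 = 9
20^12 mod 11 = 4
20^13 mod 11 = 3
20^14 mod 11 = 5
20^15 mod 11 = 1
20^16 mod 11 = 9
20^17 mod 11 = 4
20^18 mod 11 = 3
20^19 mod 11 = 5


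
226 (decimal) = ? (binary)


226 (base 10) = 226 (decimal)
226 (decimal) = 11100010 (base 2)


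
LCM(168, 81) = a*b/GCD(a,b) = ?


GCD(168, 81) = 3
LCM = 168*81/3 = 13608/3 = 4536

LCM = 4536


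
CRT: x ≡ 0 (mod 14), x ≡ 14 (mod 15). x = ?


M = 14*15 = 210
M1 = M/14 = 15, M2 = M/15 = 14
M1^(-1) mod 14 = 1, M2^(-1) mod 15 = 14
x = 0*15*1 + 14*14*14 = 2744
2744 mod 210 = 14
Check: 14 mod 14 = 0 ✓, 14 mod 15 = 14 ✓

x ≡ 14 (mod 210)


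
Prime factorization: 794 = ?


794 / 2 = 397
397 / 397 = 1
794 = 2 × 397


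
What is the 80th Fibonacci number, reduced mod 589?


F(k) mod 589 for k=1..80:
1, 1, 2, 3, 5, 8, 13, 21, 34, 55, 89, 144, 233, 377, 21, 398, 419, 228, 58, 286, 344, 41, 385, 426, 222, 59, 281, 340, 32, 372, 404, 187, 2, 189, 191, 380, 571, 362, 344, 117, 461, 578, 450, 439, 300, 150, 450, 11, 461, 472, 344, 227, 571, 209, 191, 400, 2, 402, 404, 217, 32, 249, 281, 530, 222, 163, 385, 548, 344, 303, 58, 361, 419, 191, 21, 212, 233, 445, 89, 534
F(80) mod 589 = 534


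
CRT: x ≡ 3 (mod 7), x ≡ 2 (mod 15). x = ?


M = 7*15 = 105
M1 = M/7 = 15, M2 = M/15 = 7
M1^(-1) mod 7 = 1, M2^(-1) mod 15 = 13
x = 3*15*1 + 2*7*13 = 227
227 mod 105 = 17
Check: 17 mod 7 = 3 ✓, 17 mod 15 = 2 ✓

x ≡ 17 (mod 105)


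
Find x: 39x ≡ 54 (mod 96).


GCD(39, 96) = 3 divides 54
Divide: 13x ≡ 18 (mod 32)
x ≡ 26 (mod 32)


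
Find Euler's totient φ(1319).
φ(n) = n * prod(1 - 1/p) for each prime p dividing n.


1319 = 1319
Prime factors: 1319
φ(1319) = 1319 × (1-1/1319)
= 1319 × 1318/1319 = 1318

φ(1319) = 1318


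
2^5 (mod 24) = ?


2^1 mod 24 = 2
2^2 mod 24 = 4
2^3 mod 24 = 8
2^4 mod 24 = 16
2^5 mod 24 = 8


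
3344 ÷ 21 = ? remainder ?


3344 = 21 * 159 + 5
Check: 3339 + 5 = 3344

q = 159, r = 5


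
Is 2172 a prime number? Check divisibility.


2172 / 2 = 1086 (exact division)
2172 is NOT prime.

No, 2172 is not prime


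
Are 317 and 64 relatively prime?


Euclidean algorithm:
317 = 4 * 64 + 61
64 = 1 * 61 + 3
61 = 20 * 3 + 1
3 = 3 * 1 + 0
GCD(317, 64) = 1

Yes, coprime (GCD = 1)


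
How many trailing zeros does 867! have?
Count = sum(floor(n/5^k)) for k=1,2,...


floor(867/5) = 173
floor(867/25) = 34
floor(867/125) = 6
floor(867/625) = 1
Total = 214

214 trailing zeros


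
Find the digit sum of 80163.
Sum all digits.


8 + 0 + 1 + 6 + 3 = 18


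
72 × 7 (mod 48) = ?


72 × 7 = 504
504 mod 48 = 24


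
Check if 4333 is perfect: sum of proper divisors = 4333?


Proper divisors of 4333: 1, 7, 619
Sum = 1 + 7 + 619 = 627

No, 4333 is not perfect (627 ≠ 4333)


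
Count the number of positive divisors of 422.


422 = 2^1 × 211^1
d(422) = (1+1) × (1+1) = 4

4 divisors


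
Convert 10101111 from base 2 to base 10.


10101111 (base 2) = 175 (decimal)
175 (decimal) = 175 (base 10)


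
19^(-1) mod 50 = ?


Use the extended Euclidean algorithm on (50, 19); each row r = 50*s + 19*t:
r=50, s=1, t=0
r=19, s=0, t=1
q=2: r=12, s=1, t=-2   [50*(1) + 19*(-2) = 12]
q=1: r=7, s=-1, t=3   [50*(-1) + 19*(3) = 7]
q=1: r=5, s=2, t=-5   [50*(2) + 19*(-5) = 5]
q=1: r=2, s=-3, t=8   [50*(-3) + 19*(8) = 2]
q=2: r=1, s=8, t=-21   [50*(8) + 19*(-21) = 1]
q=2: r=0, s=-19, t=50   [50*(-19) + 19*(50) = 0]
GCD = 1 with t = -21, so 19*(-21) ≡ 1 (mod 50)
Inverse = -21 mod 50 = 29
Check: 19 * 29 = 551 ≡ 1 (mod 50)

19^(-1) ≡ 29 (mod 50)


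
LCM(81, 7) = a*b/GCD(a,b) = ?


GCD(81, 7) = 1
LCM = 81*7/1 = 567/1 = 567

LCM = 567


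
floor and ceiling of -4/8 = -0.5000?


-4/8 = -0.5000
floor = -1
ceil = 0

floor = -1, ceil = 0


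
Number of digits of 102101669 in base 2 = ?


102101669 in base 2 = 110000101011111001010100101
Number of digits = 27

27 digits (base 2)


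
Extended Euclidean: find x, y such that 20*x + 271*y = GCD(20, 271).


Tabular extended Euclidean (each row: r = 20*s + 271*t):
r=20, s=1, t=0
r=271, s=0, t=1
q=0: r=20, s=1, t=0   [20*(1) + 271*(0) = 20]
q=13: r=11, s=-13, t=1   [20*(-13) + 271*(1) = 11]
q=1: r=9, s=14, t=-1   [20*(14) + 271*(-1) = 9]
q=1: r=2, s=-27, t=2   [20*(-27) + 271*(2) = 2]
q=4: r=1, s=122, t=-9   [20*(122) + 271*(-9) = 1]
q=2: r=0, s=-271, t=20   [20*(-271) + 271*(20) = 0]
GCD = 1; from the row with r=1: x=122, y=-9
Check: 20*(122) + 271*(-9) = 2440 - 2439 = 1

GCD = 1, x = 122, y = -9


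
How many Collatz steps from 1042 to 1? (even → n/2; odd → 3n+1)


1042 → 521 → 1564 → 782 → 391 → 1174 → 587 → 1762 → 881 → 2644 → 1322 → 661 → 1984 → 992 → 496 → 248 → 124 → 62 → 31 → 94 → 47 → 142 → 71 → 214 → 107 → 322 → 161 → 484 → 242 → 121 → 364 → 182 → 91 → 274 → 137 → 412 → 206 → 103 → 310 → 155 → 466 → 233 → 700 → 350 → 175 → 526 → 263 → 790 → 395 → 1186 → 593 → 1780 → 890 → 445 → 1336 → 668 → 334 → 167 → 502 → 251 → 754 → 377 → 1132 → 566 → 283 → 850 → 425 → 1276 → 638 → 319 → 958 → 479 → 1438 → 719 → 2158 → 1079 → 3238 → 1619 → 4858 → 2429 → 7288 → 3644 → 1822 → 911 → 2734 → 1367 → 4102 → 2051 → 6154 → 3077 → 9232 → 4616 → 2308 → 1154 → 577 → 1732 → 866 → 433 → 1300 → 650 → 325 → 976 → 488 → 244 → 122 → 61 → 184 → 92 → 46 → 23 → 70 → 35 → 106 → 53 → 160 → 80 → 40 → 20 → 10 → 5 → 16 → 8 → 4 → 2 → 1
Total steps = 124

124 steps


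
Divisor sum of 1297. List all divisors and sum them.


Divisors of 1297: 1, 1297
Sum = 1 + 1297 = 1298

σ(1297) = 1298


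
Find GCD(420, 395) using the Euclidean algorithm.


420 = 1 * 395 + 25
395 = 15 * 25 + 20
25 = 1 * 20 + 5
20 = 4 * 5 + 0
GCD = 5


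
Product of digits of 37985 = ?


3 × 7 × 9 × 8 × 5 = 7560


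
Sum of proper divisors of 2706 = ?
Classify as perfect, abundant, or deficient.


Proper divisors: 1, 2, 3, 6, 11, 22, 33, 41, 66, 82, 123, 246, 451, 902, 1353
Sum = 1 + 2 + 3 + 6 + 11 + 22 + 33 + 41 + 66 + 82 + 123 + 246 + 451 + 902 + 1353 = 3342
3342 > 2706 → abundant

s(2706) = 3342 (abundant)


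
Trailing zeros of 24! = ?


floor(24/5) = 4
Total = 4

4 trailing zeros


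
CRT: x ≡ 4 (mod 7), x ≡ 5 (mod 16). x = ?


M = 7*16 = 112
M1 = M/7 = 16, M2 = M/16 = 7
M1^(-1) mod 7 = 4, M2^(-1) mod 16 = 7
x = 4*16*4 + 5*7*7 = 501
501 mod 112 = 53
Check: 53 mod 7 = 4 ✓, 53 mod 16 = 5 ✓

x ≡ 53 (mod 112)


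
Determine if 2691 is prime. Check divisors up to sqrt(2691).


2691 / 3 = 897 (exact division)
2691 is NOT prime.

No, 2691 is not prime


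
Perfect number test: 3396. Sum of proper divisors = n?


Proper divisors of 3396: 1, 2, 3, 4, 6, 12, 283, 566, 849, 1132, 1698
Sum = 1 + 2 + 3 + 4 + 6 + 12 + 283 + 566 + 849 + 1132 + 1698 = 4556

No, 3396 is not perfect (4556 ≠ 3396)


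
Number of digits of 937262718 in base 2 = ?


937262718 in base 2 = 110111110111010111111001111110
Number of digits = 30

30 digits (base 2)


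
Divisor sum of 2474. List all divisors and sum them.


Divisors of 2474: 1, 2, 1237, 2474
Sum = 1 + 2 + 1237 + 2474 = 3714

σ(2474) = 3714


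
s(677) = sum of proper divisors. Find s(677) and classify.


Proper divisors: 1
Sum = 1 = 1
1 < 677 → deficient

s(677) = 1 (deficient)


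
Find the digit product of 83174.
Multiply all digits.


8 × 3 × 1 × 7 × 4 = 672


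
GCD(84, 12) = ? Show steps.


84 = 7 * 12 + 0
GCD = 12


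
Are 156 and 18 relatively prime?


Euclidean algorithm:
156 = 8 * 18 + 12
18 = 1 * 12 + 6
12 = 2 * 6 + 0
GCD(156, 18) = 6

No, not coprime (GCD = 6)


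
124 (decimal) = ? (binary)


124 (base 10) = 124 (decimal)
124 (decimal) = 1111100 (base 2)


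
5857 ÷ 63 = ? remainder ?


5857 = 63 * 92 + 61
Check: 5796 + 61 = 5857

q = 92, r = 61


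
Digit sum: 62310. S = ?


6 + 2 + 3 + 1 + 0 = 12


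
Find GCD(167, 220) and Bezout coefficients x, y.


Tabular extended Euclidean (each row: r = 167*s + 220*t):
r=167, s=1, t=0
r=220, s=0, t=1
q=0: r=167, s=1, t=0   [167*(1) + 220*(0) = 167]
q=1: r=53, s=-1, t=1   [167*(-1) + 220*(1) = 53]
q=3: r=8, s=4, t=-3   [167*(4) + 220*(-3) = 8]
q=6: r=5, s=-25, t=19   [167*(-25) + 220*(19) = 5]
q=1: r=3, s=29, t=-22   [167*(29) + 220*(-22) = 3]
q=1: r=2, s=-54, t=41   [167*(-54) + 220*(41) = 2]
q=1: r=1, s=83, t=-63   [167*(83) + 220*(-63) = 1]
q=2: r=0, s=-220, t=167   [167*(-220) + 220*(167) = 0]
GCD = 1; from the row with r=1: x=83, y=-63
Check: 167*(83) + 220*(-63) = 13861 - 13860 = 1

GCD = 1, x = 83, y = -63


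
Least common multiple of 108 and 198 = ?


GCD(108, 198) = 18
LCM = 108*198/18 = 21384/18 = 1188

LCM = 1188


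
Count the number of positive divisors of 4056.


4056 = 2^3 × 3^1 × 13^2
d(4056) = (3+1) × (1+1) × (2+1) = 24

24 divisors


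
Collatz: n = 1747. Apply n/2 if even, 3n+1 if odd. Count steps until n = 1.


1747 → 5242 → 2621 → 7864 → 3932 → 1966 → 983 → 2950 → 1475 → 4426 → 2213 → 6640 → 3320 → 1660 → 830 → 415 → 1246 → 623 → 1870 → 935 → 2806 → 1403 → 4210 → 2105 → 6316 → 3158 → 1579 → 4738 → 2369 → 7108 → 3554 → 1777 → 5332 → 2666 → 1333 → 4000 → 2000 → 1000 → 500 → 250 → 125 → 376 → 188 → 94 → 47 → 142 → 71 → 214 → 107 → 322 → 161 → 484 → 242 → 121 → 364 → 182 → 91 → 274 → 137 → 412 → 206 → 103 → 310 → 155 → 466 → 233 → 700 → 350 → 175 → 526 → 263 → 790 → 395 → 1186 → 593 → 1780 → 890 → 445 → 1336 → 668 → 334 → 167 → 502 → 251 → 754 → 377 → 1132 → 566 → 283 → 850 → 425 → 1276 → 638 → 319 → 958 → 479 → 1438 → 719 → 2158 → 1079 → 3238 → 1619 → 4858 → 2429 → 7288 → 3644 → 1822 → 911 → 2734 → 1367 → 4102 → 2051 → 6154 → 3077 → 9232 → 4616 → 2308 → 1154 → 577 → 1732 → 866 → 433 → 1300 → 650 → 325 → 976 → 488 → 244 → 122 → 61 → 184 → 92 → 46 → 23 → 70 → 35 → 106 → 53 → 160 → 80 → 40 → 20 → 10 → 5 → 16 → 8 → 4 → 2 → 1
Total steps = 148

148 steps


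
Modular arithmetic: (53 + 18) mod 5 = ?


53 + 18 = 71
71 mod 5 = 1


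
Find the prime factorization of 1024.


1024 / 2 = 512
512 / 2 = 256
256 / 2 = 128
128 / 2 = 64
64 / 2 = 32
32 / 2 = 16
16 / 2 = 8
8 / 2 = 4
4 / 2 = 2
2 / 2 = 1
1024 = 2^10


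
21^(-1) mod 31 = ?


Use the extended Euclidean algorithm on (31, 21); each row r = 31*s + 21*t:
r=31, s=1, t=0
r=21, s=0, t=1
q=1: r=10, s=1, t=-1   [31*(1) + 21*(-1) = 10]
q=2: r=1, s=-2, t=3   [31*(-2) + 21*(3) = 1]
q=10: r=0, s=21, t=-31   [31*(21) + 21*(-31) = 0]
GCD = 1 with t = 3, so 21*(3) ≡ 1 (mod 31)
Inverse = 3 mod 31 = 3
Check: 21 * 3 = 63 ≡ 1 (mod 31)

21^(-1) ≡ 3 (mod 31)


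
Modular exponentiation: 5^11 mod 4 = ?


5^1 mod 4 = 1
5^2 mod 4 = 1
5^3 mod 4 = 1
5^4 mod 4 = 1
5^5 mod 4 = 1
5^6 mod 4 = 1
5^7 mod 4 = 1
5^8 mod 4 = 1
5^9 mod 4 = 1
5^10 mod 4 = 1
5^11 mod 4 = 1


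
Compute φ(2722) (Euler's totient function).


2722 = 2 × 1361
Prime factors: 2, 1361
φ(2722) = 2722 × (1-1/2) × (1-1/1361)
= 2722 × 1/2 × 1360/1361 = 1360

φ(2722) = 1360


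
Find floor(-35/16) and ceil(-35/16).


-35/16 = -2.1875
floor = -3
ceil = -2

floor = -3, ceil = -2


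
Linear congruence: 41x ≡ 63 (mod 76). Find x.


GCD(41, 76) = 1, unique solution
a^(-1) mod 76 = 13
x = 13 * 63 mod 76 = 59

x ≡ 59 (mod 76)


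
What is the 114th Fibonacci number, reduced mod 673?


F(k) mod 673 for k=1..114:
1, 1, 2, 3, 5, 8, 13, 21, 34, 55, 89, 144, 233, 377, 610, 314, 251, 565, 143, 35, 178, 213, 391, 604, 322, 253, 575, 155, 57, 212, 269, 481, 77, 558, 635, 520, 482, 329, 138, 467, 605, 399, 331, 57, 388, 445, 160, 605, 92, 24, 116, 140, 256, 396, 652, 375, 354, 56, 410, 466, 203, 669, 199, 195, 394, 589, 310, 226, 536, 89, 625, 41, 666, 34, 27, 61, 88, 149, 237, 386, 623, 336, 286, 622, 235, 184, 419, 603, 349, 279, 628, 234, 189, 423, 612, 362, 301, 663, 291, 281, 572, 180, 79, 259, 338, 597, 262, 186, 448, 634, 409, 370, 106, 476
F(114) mod 673 = 476


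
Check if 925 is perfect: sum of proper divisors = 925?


Proper divisors of 925: 1, 5, 25, 37, 185
Sum = 1 + 5 + 25 + 37 + 185 = 253

No, 925 is not perfect (253 ≠ 925)


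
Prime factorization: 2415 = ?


2415 / 3 = 805
805 / 5 = 161
161 / 7 = 23
23 / 23 = 1
2415 = 3 × 5 × 7 × 23


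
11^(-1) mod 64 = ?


Use the extended Euclidean algorithm on (64, 11); each row r = 64*s + 11*t:
r=64, s=1, t=0
r=11, s=0, t=1
q=5: r=9, s=1, t=-5   [64*(1) + 11*(-5) = 9]
q=1: r=2, s=-1, t=6   [64*(-1) + 11*(6) = 2]
q=4: r=1, s=5, t=-29   [64*(5) + 11*(-29) = 1]
q=2: r=0, s=-11, t=64   [64*(-11) + 11*(64) = 0]
GCD = 1 with t = -29, so 11*(-29) ≡ 1 (mod 64)
Inverse = -29 mod 64 = 35
Check: 11 * 35 = 385 ≡ 1 (mod 64)

11^(-1) ≡ 35 (mod 64)


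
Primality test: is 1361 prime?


Check divisors up to sqrt(1361) = 36.8917
No divisors found.
1361 is prime.

Yes, 1361 is prime


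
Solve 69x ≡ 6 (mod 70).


GCD(69, 70) = 1, unique solution
a^(-1) mod 70 = 69
x = 69 * 6 mod 70 = 64

x ≡ 64 (mod 70)


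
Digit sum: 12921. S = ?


1 + 2 + 9 + 2 + 1 = 15


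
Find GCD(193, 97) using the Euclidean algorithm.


193 = 1 * 97 + 96
97 = 1 * 96 + 1
96 = 96 * 1 + 0
GCD = 1
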